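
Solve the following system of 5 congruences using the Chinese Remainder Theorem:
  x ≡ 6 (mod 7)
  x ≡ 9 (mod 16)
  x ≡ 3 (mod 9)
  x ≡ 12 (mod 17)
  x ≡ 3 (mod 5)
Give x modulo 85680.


Product of moduli M = 7 · 16 · 9 · 17 · 5 = 85680.
Merge one congruence at a time:
  Start: x ≡ 6 (mod 7).
  Combine with x ≡ 9 (mod 16); new modulus lcm = 112.
    Write x = 6 + 7·t and substitute into x ≡ 9 (mod 16): 7·t ≡ 9 − 6 = 3 (mod 16).
    The inverse of 7 mod 16 is 7 (since 7·7 = 49 = 3·16 + 1), so t ≡ 7·3 = 21 ≡ 5 (mod 16).
    Then x = 6 + 7·5 = 41, valid modulo lcm(7, 16) = 112: x ≡ 41 (mod 112).
  Combine with x ≡ 3 (mod 9); new modulus lcm = 1008.
    Write x = 41 + 112·t and substitute into x ≡ 3 (mod 9): 112·t ≡ 3 − 41 = -38 (mod 9).
    Reduce coefficients mod 9: 4·t ≡ 7 (mod 9).
    The inverse of 4 mod 9 is 7 (since 4·7 = 28 = 3·9 + 1), so t ≡ 7·7 = 49 ≡ 4 (mod 9).
    Then x = 41 + 112·4 = 489, valid modulo lcm(112, 9) = 1008: x ≡ 489 (mod 1008).
  Combine with x ≡ 12 (mod 17); new modulus lcm = 17136.
    Write x = 489 + 1008·t and substitute into x ≡ 12 (mod 17): 1008·t ≡ 12 − 489 = -477 (mod 17).
    Reduce coefficients mod 17: 5·t ≡ 16 (mod 17).
    The inverse of 5 mod 17 is 7 (since 5·7 = 35 = 2·17 + 1), so t ≡ 7·16 = 112 ≡ 10 (mod 17).
    Then x = 489 + 1008·10 = 10569, valid modulo lcm(1008, 17) = 17136: x ≡ 10569 (mod 17136).
  Combine with x ≡ 3 (mod 5); new modulus lcm = 85680.
    Write x = 10569 + 17136·t and substitute into x ≡ 3 (mod 5): 17136·t ≡ 3 − 10569 = -10566 (mod 5).
    Reduce coefficients mod 5: 1·t ≡ 4 (mod 5).
    So t ≡ 4 (mod 5).
    Then x = 10569 + 17136·4 = 79113, valid modulo lcm(17136, 5) = 85680: x ≡ 79113 (mod 85680).
Verify against each original: 79113 mod 7 = 6, 79113 mod 16 = 9, 79113 mod 9 = 3, 79113 mod 17 = 12, 79113 mod 5 = 3.

x ≡ 79113 (mod 85680).


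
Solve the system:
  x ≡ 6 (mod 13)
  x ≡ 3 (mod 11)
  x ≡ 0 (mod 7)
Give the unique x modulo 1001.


Moduli 13, 11, 7 are pairwise coprime; by CRT there is a unique solution modulo M = 13 · 11 · 7 = 1001.
Solve pairwise, accumulating the modulus:
  Start with x ≡ 6 (mod 13).
  Combine with x ≡ 3 (mod 11): since gcd(13, 11) = 1, we get a unique residue mod 143.
    Write x = 6 + 13·t and substitute into x ≡ 3 (mod 11): 13·t ≡ 3 − 6 = -3 (mod 11).
    Reduce coefficients mod 11: 2·t ≡ 8 (mod 11).
    The inverse of 2 mod 11 is 6 (since 2·6 = 12 = 1·11 + 1), so t ≡ 6·8 = 48 ≡ 4 (mod 11).
    Then x = 6 + 13·4 = 58, valid modulo lcm(13, 11) = 143: x ≡ 58 (mod 143).
  Combine with x ≡ 0 (mod 7): since gcd(143, 7) = 1, we get a unique residue mod 1001.
    Write x = 58 + 143·t and substitute into x ≡ 0 (mod 7): 143·t ≡ 0 − 58 = -58 (mod 7).
    Reduce coefficients mod 7: 3·t ≡ 5 (mod 7).
    The inverse of 3 mod 7 is 5 (since 3·5 = 15 = 2·7 + 1), so t ≡ 5·5 = 25 ≡ 4 (mod 7).
    Then x = 58 + 143·4 = 630, valid modulo lcm(143, 7) = 1001: x ≡ 630 (mod 1001).
Verify: 630 mod 13 = 6 ✓, 630 mod 11 = 3 ✓, 630 mod 7 = 0 ✓.

x ≡ 630 (mod 1001).


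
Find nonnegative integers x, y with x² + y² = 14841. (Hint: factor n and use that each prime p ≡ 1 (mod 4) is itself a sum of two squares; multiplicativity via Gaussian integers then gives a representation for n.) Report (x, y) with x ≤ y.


Step 1: Factor n = 14841 = 3^2 · 17 · 97.
Step 2: Check the mod-4 condition on each prime factor: 3 ≡ 3 (mod 4), exponent 2 (must be even); 17 ≡ 1 (mod 4), exponent 1; 97 ≡ 1 (mod 4), exponent 1.
All primes ≡ 3 (mod 4) appear to even exponent (or don't appear), so by the two-squares theorem n IS expressible as a sum of two squares.
Step 3: Build a representation. Group n = k² · m with k = 3 and m = 17 · 97 = 1649 (a product of primes ≡ 1 (mod 4)); a representation of m scales to one of n via (k·x)² + (k·y)² = k²(x² + y²). Each prime p ≡ 1 (mod 4) is itself a sum of two squares; find a² by testing p − a² for a perfect square:
  17: 17 − 1² = 16 = 4² ⇒ 17 = 1² + 4².
  97: 97 − 1² = 96, 97 − 2² = 93, 97 − 3² = 88, 97 − 4² = 81 = 9² ⇒ 97 = 4² + 9².
  Combine using the Brahmagupta–Fibonacci identity (a² + b²)(c² + d²) = (ac − bd)² + (ad + bc)² = (ac + bd)² + (ad − bc)²:
  17 · 97 = 1649: from (1² + 4²)(4² + 9²), take (1·4 − 4·9, 1·9 + 4·4) = (4 − 36, 9 + 16) = (-32, 25); dropping signs (only squares matter) gives (32, 25); check 32² + 25² = 1024 + 625 = 1649 ✓.
  Scale by k = 3: (3·32, 3·25) = (96, 75).
Step 4: Order so x ≤ y and verify: 75² + 96² = 5625 + 9216 = 14841 = n. ✓

n = 14841 = 75² + 96² (one valid representation with x ≤ y).


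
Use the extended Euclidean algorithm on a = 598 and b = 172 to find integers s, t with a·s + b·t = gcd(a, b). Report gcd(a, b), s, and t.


Euclidean algorithm on (598, 172) — divide until remainder is 0:
  598 = 3 · 172 + 82
  172 = 2 · 82 + 8
  82 = 10 · 8 + 2
  8 = 4 · 2 + 0
gcd(598, 172) = 2.
Track Bezout coefficients alongside the remainders: start with r₀ = 598 = a·1 + b·0 (s = 1, t = 0) and r₁ = 172 = a·0 + b·1 (s = 0, t = 1); each new remainder r_{k+1} = r_{k-1} − q_k·r_k inherits s_{k+1} = s_{k-1} − q_k·s_k, t_{k+1} = t_{k-1} − q_k·t_k, so r_k = a·s_k + b·t_k at every step:
  q = 3: r = 82, s = 1 − 3·0 = 1, t = 0 − 3·1 = -3  (check: 598·1 + 172·(-3) = 82)
  q = 2: r = 8, s = 0 − 2·1 = -2, t = 1 − 2·(-3) = 7  (check: 598·(-2) + 172·7 = 8)
  q = 10: r = 2, s = 1 − 10·(-2) = 21, t = -3 − 10·7 = -73  (check: 598·21 + 172·(-73) = 2)
The row with r = 2 (the gcd) gives the Bezout coefficients s = 21, t = -73.
Result: 598 · (21) + 172 · (-73) = 2.

gcd(598, 172) = 2; s = 21, t = -73 (check: 598·21 + 172·(-73) = 2).


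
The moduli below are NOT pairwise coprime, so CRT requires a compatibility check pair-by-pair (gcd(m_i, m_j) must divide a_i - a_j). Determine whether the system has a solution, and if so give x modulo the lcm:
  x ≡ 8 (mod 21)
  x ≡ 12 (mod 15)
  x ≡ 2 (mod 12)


Moduli 21, 15, 12 are not pairwise coprime, so CRT works modulo lcm(m_i) when all pairwise compatibility conditions hold.
Pairwise compatibility: gcd(m_i, m_j) must divide a_i - a_j for every pair.
Merge one congruence at a time:
  Start: x ≡ 8 (mod 21).
  Combine with x ≡ 12 (mod 15): gcd(21, 15) = 3, and 12 - 8 = 4 is NOT divisible by 3.
    ⇒ system is inconsistent (no integer solution).

No solution (the system is inconsistent).


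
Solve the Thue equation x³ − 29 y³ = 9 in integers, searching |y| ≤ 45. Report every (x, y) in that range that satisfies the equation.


The equation is x³ - 29y³ = 9. For fixed y, x³ = 29·y³ + 9, so a solution requires the RHS to be a perfect cube.
Strategy: iterate y from -45 to 45, compute RHS = 29·y³ + 9, and check whether it is a (positive or negative) perfect cube.
Check small values of y:
  y = 0: RHS = 9 is not a perfect cube.
  y = 1: RHS = 38 is not a perfect cube.
  y = -1: RHS = -20 is not a perfect cube.
  y = 2: RHS = 241 is not a perfect cube.
  y = -2: RHS = -223 is not a perfect cube.
  y = 3: RHS = 792 is not a perfect cube.
  y = -3: RHS = -774 is not a perfect cube.
Continuing the search up to |y| = 45 finds no solutions either.
No (x, y) in the scanned range satisfies the equation.

No integer solutions with |y| ≤ 45.


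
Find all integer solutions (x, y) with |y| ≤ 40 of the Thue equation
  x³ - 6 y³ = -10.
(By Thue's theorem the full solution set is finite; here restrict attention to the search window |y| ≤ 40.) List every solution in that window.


The equation is x³ - 6y³ = -10. For fixed y, x³ = 6·y³ − 10, so a solution requires the RHS to be a perfect cube.
Strategy: iterate y from -40 to 40, compute RHS = 6·y³ − 10, and check whether it is a (positive or negative) perfect cube.
Check small values of y:
  y = 0: RHS = -10 is not a perfect cube.
  y = 1: RHS = -4 is not a perfect cube.
  y = -1: RHS = -16 is not a perfect cube.
  y = 2: RHS = 38 is not a perfect cube.
  y = -2: RHS = -58 is not a perfect cube.
  y = 3: RHS = 152 is not a perfect cube.
  y = -3: RHS = -172 is not a perfect cube.
Continuing the search up to |y| = 40 finds no solutions either.
No (x, y) in the scanned range satisfies the equation.

No integer solutions with |y| ≤ 40.


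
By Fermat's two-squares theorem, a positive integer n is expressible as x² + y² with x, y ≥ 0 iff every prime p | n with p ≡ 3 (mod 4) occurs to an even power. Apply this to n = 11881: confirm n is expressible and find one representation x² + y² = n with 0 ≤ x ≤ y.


Step 1: Factor n = 11881 = 109^2.
Step 2: Check the mod-4 condition on each prime factor: 109 ≡ 1 (mod 4), exponent 2.
All primes ≡ 3 (mod 4) appear to even exponent (or don't appear), so by the two-squares theorem n IS expressible as a sum of two squares.
Step 3: Build a representation. Here n = 109 · 109 is a product of primes ≡ 1 (mod 4). Each prime p ≡ 1 (mod 4) is itself a sum of two squares; find a² by testing p − a² for a perfect square:
  109: 109 − 1² = 108, 109 − 2² = 105, 109 − 3² = 100 = 10² ⇒ 109 = 3² + 10².
  Combine using the Brahmagupta–Fibonacci identity (a² + b²)(c² + d²) = (ac − bd)² + (ad + bc)² = (ac + bd)² + (ad − bc)²:
  109 · 109 = 11881: from (3² + 10²)(3² + 10²), take (3·3 − 10·10, 3·10 + 10·3) = (9 − 100, 30 + 30) = (-91, 60); dropping signs (only squares matter) gives (91, 60); check 91² + 60² = 8281 + 3600 = 11881 ✓.
Step 4: Order so x ≤ y and verify: 60² + 91² = 3600 + 8281 = 11881 = n. ✓

n = 11881 = 60² + 91² (one valid representation with x ≤ y).


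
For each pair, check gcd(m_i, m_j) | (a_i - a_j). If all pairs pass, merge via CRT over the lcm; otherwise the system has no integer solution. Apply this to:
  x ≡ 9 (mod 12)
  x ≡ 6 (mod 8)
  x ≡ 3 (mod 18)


Moduli 12, 8, 18 are not pairwise coprime, so CRT works modulo lcm(m_i) when all pairwise compatibility conditions hold.
Pairwise compatibility: gcd(m_i, m_j) must divide a_i - a_j for every pair.
Merge one congruence at a time:
  Start: x ≡ 9 (mod 12).
  Combine with x ≡ 6 (mod 8): gcd(12, 8) = 4, and 6 - 9 = -3 is NOT divisible by 4.
    ⇒ system is inconsistent (no integer solution).

No solution (the system is inconsistent).


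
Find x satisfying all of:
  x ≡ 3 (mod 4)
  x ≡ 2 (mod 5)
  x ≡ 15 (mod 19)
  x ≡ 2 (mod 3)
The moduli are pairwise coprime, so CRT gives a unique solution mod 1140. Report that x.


Product of moduli M = 4 · 5 · 19 · 3 = 1140.
Merge one congruence at a time:
  Start: x ≡ 3 (mod 4).
  Combine with x ≡ 2 (mod 5); new modulus lcm = 20.
    Write x = 3 + 4·t and substitute into x ≡ 2 (mod 5): 4·t ≡ 2 − 3 = -1 (mod 5).
    Reduce coefficients mod 5: 4·t ≡ 4 (mod 5).
    The inverse of 4 mod 5 is 4 (since 4·4 = 16 = 3·5 + 1), so t ≡ 4·4 = 16 ≡ 1 (mod 5).
    Then x = 3 + 4·1 = 7, valid modulo lcm(4, 5) = 20: x ≡ 7 (mod 20).
  Combine with x ≡ 15 (mod 19); new modulus lcm = 380.
    Write x = 7 + 20·t and substitute into x ≡ 15 (mod 19): 20·t ≡ 15 − 7 = 8 (mod 19).
    Reduce coefficients mod 19: 1·t ≡ 8 (mod 19).
    So t ≡ 8 (mod 19).
    Then x = 7 + 20·8 = 167, valid modulo lcm(20, 19) = 380: x ≡ 167 (mod 380).
  Combine with x ≡ 2 (mod 3); new modulus lcm = 1140.
    Write x = 167 + 380·t and substitute into x ≡ 2 (mod 3): 380·t ≡ 2 − 167 = -165 (mod 3).
    Reduce coefficients mod 3: 2·t ≡ 0 (mod 3).
    The inverse of 2 mod 3 is 2 (since 2·2 = 4 = 1·3 + 1), so t ≡ 2·0 = 0 ≡ 0 (mod 3).
    Then x = 167 + 380·0 = 167, valid modulo lcm(380, 3) = 1140: x ≡ 167 (mod 1140).
Verify against each original: 167 mod 4 = 3, 167 mod 5 = 2, 167 mod 19 = 15, 167 mod 3 = 2.

x ≡ 167 (mod 1140).


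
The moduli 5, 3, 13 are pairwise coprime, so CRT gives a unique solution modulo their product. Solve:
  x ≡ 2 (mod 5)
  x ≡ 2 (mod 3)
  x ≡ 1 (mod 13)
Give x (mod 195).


Moduli 5, 3, 13 are pairwise coprime; by CRT there is a unique solution modulo M = 5 · 3 · 13 = 195.
Solve pairwise, accumulating the modulus:
  Start with x ≡ 2 (mod 5).
  Combine with x ≡ 2 (mod 3): since gcd(5, 3) = 1, we get a unique residue mod 15.
    Write x = 2 + 5·t and substitute into x ≡ 2 (mod 3): 5·t ≡ 2 − 2 = 0 (mod 3).
    Reduce coefficients mod 3: 2·t ≡ 0 (mod 3).
    The inverse of 2 mod 3 is 2 (since 2·2 = 4 = 1·3 + 1), so t ≡ 2·0 = 0 ≡ 0 (mod 3).
    Then x = 2 + 5·0 = 2, valid modulo lcm(5, 3) = 15: x ≡ 2 (mod 15).
  Combine with x ≡ 1 (mod 13): since gcd(15, 13) = 1, we get a unique residue mod 195.
    Write x = 2 + 15·t and substitute into x ≡ 1 (mod 13): 15·t ≡ 1 − 2 = -1 (mod 13).
    Reduce coefficients mod 13: 2·t ≡ 12 (mod 13).
    The inverse of 2 mod 13 is 7 (since 2·7 = 14 = 1·13 + 1), so t ≡ 7·12 = 84 ≡ 6 (mod 13).
    Then x = 2 + 15·6 = 92, valid modulo lcm(15, 13) = 195: x ≡ 92 (mod 195).
Verify: 92 mod 5 = 2 ✓, 92 mod 3 = 2 ✓, 92 mod 13 = 1 ✓.

x ≡ 92 (mod 195).


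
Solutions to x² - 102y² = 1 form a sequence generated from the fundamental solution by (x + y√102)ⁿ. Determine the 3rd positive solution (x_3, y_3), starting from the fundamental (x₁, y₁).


Step 1: Find the fundamental solution (x₁, y₁) of x² - 102y² = 1.
  Expand √102 as a continued fraction. a₀ = ⌊√102⌋ = 10; iterate m_{k+1} = d_k·a_k − m_k, d_{k+1} = (102 − m_{k+1}²)/d_k, a_{k+1} = ⌊(a₀ + m_{k+1})/d_{k+1}⌋ (starting m₀ = 0, d₀ = 1), with convergents p_k = a_k·p_{k-1} + p_{k-2}, q_k = a_k·q_{k-1} + q_{k-2} (p₋₁ = 1, q₋₁ = 0):
  k = 0: a₀ = 10; p₀/q₀ = 10/1; p₀² − 102·q₀² = 100 − 102 = -2.
  k = 1: m = 10, d = 2, a = ⌊(10 + 10)/2⌋ = 10; p/q = (10·10 + 1)/(10·1 + 0) = 101/10; p² − 102·q² = 10201 − 10200 = 1.
  The first convergent with p² − 102·q² = 1 gives the fundamental solution (x₁, y₁) = (101, 10).
Step 2: Apply the recurrence (x_{n+1}, y_{n+1}) = (x₁x_n + 102y₁y_n, x₁y_n + y₁x_n) repeatedly.
  From (x_1, y_1) = (101, 10): x_2 = 101·101 + 102·10·10 = 20401; y_2 = 101·10 + 10·101 = 2020.
  From (x_2, y_2) = (20401, 2020): x_3 = 101·20401 + 102·10·2020 = 4120901; y_3 = 101·2020 + 10·20401 = 408030.
Step 3: Verify x_3² - 102·y_3² = 16981825051801 - 16981825051800 = 1 (should be 1). ✓

(x_1, y_1) = (101, 10); (x_3, y_3) = (4120901, 408030).


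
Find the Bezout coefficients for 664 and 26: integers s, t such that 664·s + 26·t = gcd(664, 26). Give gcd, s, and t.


Euclidean algorithm on (664, 26) — divide until remainder is 0:
  664 = 25 · 26 + 14
  26 = 1 · 14 + 12
  14 = 1 · 12 + 2
  12 = 6 · 2 + 0
gcd(664, 26) = 2.
Track Bezout coefficients alongside the remainders: start with r₀ = 664 = a·1 + b·0 (s = 1, t = 0) and r₁ = 26 = a·0 + b·1 (s = 0, t = 1); each new remainder r_{k+1} = r_{k-1} − q_k·r_k inherits s_{k+1} = s_{k-1} − q_k·s_k, t_{k+1} = t_{k-1} − q_k·t_k, so r_k = a·s_k + b·t_k at every step:
  q = 25: r = 14, s = 1 − 25·0 = 1, t = 0 − 25·1 = -25  (check: 664·1 + 26·(-25) = 14)
  q = 1: r = 12, s = 0 − 1·1 = -1, t = 1 − 1·(-25) = 26  (check: 664·(-1) + 26·26 = 12)
  q = 1: r = 2, s = 1 − 1·(-1) = 2, t = -25 − 1·26 = -51  (check: 664·2 + 26·(-51) = 2)
The row with r = 2 (the gcd) gives the Bezout coefficients s = 2, t = -51.
Result: 664 · (2) + 26 · (-51) = 2.

gcd(664, 26) = 2; s = 2, t = -51 (check: 664·2 + 26·(-51) = 2).


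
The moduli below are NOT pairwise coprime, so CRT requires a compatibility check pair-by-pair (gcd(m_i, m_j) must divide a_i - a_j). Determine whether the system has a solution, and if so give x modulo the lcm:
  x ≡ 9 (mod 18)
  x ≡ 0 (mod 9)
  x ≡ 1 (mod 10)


Moduli 18, 9, 10 are not pairwise coprime, so CRT works modulo lcm(m_i) when all pairwise compatibility conditions hold.
Pairwise compatibility: gcd(m_i, m_j) must divide a_i - a_j for every pair.
Merge one congruence at a time:
  Start: x ≡ 9 (mod 18).
  Combine with x ≡ 0 (mod 9): gcd(18, 9) = 9; 0 - 9 = -9, which IS divisible by 9, so compatible.
    Write x = 9 + 18·t and substitute into x ≡ 0 (mod 9): 18·t ≡ 0 − 9 = -9 (mod 9).
    Divide the congruence (and modulus) by g = 9: 2·t ≡ -1 (mod 1).
    Modulo 1 every t works; take t = 0.
    Then x = 9 + 18·0 = 9, valid modulo lcm(18, 9) = 18: x ≡ 9 (mod 18).
  Combine with x ≡ 1 (mod 10): gcd(18, 10) = 2; 1 - 9 = -8, which IS divisible by 2, so compatible.
    Write x = 9 + 18·t and substitute into x ≡ 1 (mod 10): 18·t ≡ 1 − 9 = -8 (mod 10).
    Divide the congruence (and modulus) by g = 2: 9·t ≡ -4 (mod 5).
    Reduce coefficients mod 5: 4·t ≡ 1 (mod 5).
    The inverse of 4 mod 5 is 4 (since 4·4 = 16 = 3·5 + 1), so t ≡ 4·1 = 4 ≡ 4 (mod 5).
    Then x = 9 + 18·4 = 81, valid modulo lcm(18, 10) = 90: x ≡ 81 (mod 90).
Verify: 81 mod 18 = 9, 81 mod 9 = 0, 81 mod 10 = 1.

x ≡ 81 (mod 90).


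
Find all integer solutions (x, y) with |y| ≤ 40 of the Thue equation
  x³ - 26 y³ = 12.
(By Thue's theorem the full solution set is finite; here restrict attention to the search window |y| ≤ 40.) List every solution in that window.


The equation is x³ - 26y³ = 12. For fixed y, x³ = 26·y³ + 12, so a solution requires the RHS to be a perfect cube.
Strategy: iterate y from -40 to 40, compute RHS = 26·y³ + 12, and check whether it is a (positive or negative) perfect cube.
Check small values of y:
  y = 0: RHS = 12 is not a perfect cube.
  y = 1: RHS = 38 is not a perfect cube.
  y = -1: RHS = -14 is not a perfect cube.
  y = 2: RHS = 220 is not a perfect cube.
  y = -2: RHS = -196 is not a perfect cube.
  y = 3: RHS = 714 is not a perfect cube.
  y = -3: RHS = -690 is not a perfect cube.
Continuing the search up to |y| = 40 finds no solutions either.
No (x, y) in the scanned range satisfies the equation.

No integer solutions with |y| ≤ 40.


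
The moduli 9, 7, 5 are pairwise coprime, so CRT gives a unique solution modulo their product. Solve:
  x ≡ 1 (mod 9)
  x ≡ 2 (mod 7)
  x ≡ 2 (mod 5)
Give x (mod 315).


Moduli 9, 7, 5 are pairwise coprime; by CRT there is a unique solution modulo M = 9 · 7 · 5 = 315.
Solve pairwise, accumulating the modulus:
  Start with x ≡ 1 (mod 9).
  Combine with x ≡ 2 (mod 7): since gcd(9, 7) = 1, we get a unique residue mod 63.
    Write x = 1 + 9·t and substitute into x ≡ 2 (mod 7): 9·t ≡ 2 − 1 = 1 (mod 7).
    Reduce coefficients mod 7: 2·t ≡ 1 (mod 7).
    The inverse of 2 mod 7 is 4 (since 2·4 = 8 = 1·7 + 1), so t ≡ 4·1 = 4 ≡ 4 (mod 7).
    Then x = 1 + 9·4 = 37, valid modulo lcm(9, 7) = 63: x ≡ 37 (mod 63).
  Combine with x ≡ 2 (mod 5): since gcd(63, 5) = 1, we get a unique residue mod 315.
    Write x = 37 + 63·t and substitute into x ≡ 2 (mod 5): 63·t ≡ 2 − 37 = -35 (mod 5).
    Reduce coefficients mod 5: 3·t ≡ 0 (mod 5).
    The inverse of 3 mod 5 is 2 (since 3·2 = 6 = 1·5 + 1), so t ≡ 2·0 = 0 ≡ 0 (mod 5).
    Then x = 37 + 63·0 = 37, valid modulo lcm(63, 5) = 315: x ≡ 37 (mod 315).
Verify: 37 mod 9 = 1 ✓, 37 mod 7 = 2 ✓, 37 mod 5 = 2 ✓.

x ≡ 37 (mod 315).


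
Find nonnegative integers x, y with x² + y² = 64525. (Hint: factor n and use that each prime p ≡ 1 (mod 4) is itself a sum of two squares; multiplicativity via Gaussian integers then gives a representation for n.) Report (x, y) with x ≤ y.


Step 1: Factor n = 64525 = 5^2 · 29 · 89.
Step 2: Check the mod-4 condition on each prime factor: 5 ≡ 1 (mod 4), exponent 2; 29 ≡ 1 (mod 4), exponent 1; 89 ≡ 1 (mod 4), exponent 1.
All primes ≡ 3 (mod 4) appear to even exponent (or don't appear), so by the two-squares theorem n IS expressible as a sum of two squares.
Step 3: Build a representation. Group n = k² · m with k = 5 and m = 29 · 89 = 2581 (a product of primes ≡ 1 (mod 4)); a representation of m scales to one of n via (k·x)² + (k·y)² = k²(x² + y²). Each prime p ≡ 1 (mod 4) is itself a sum of two squares; find a² by testing p − a² for a perfect square:
  29: 29 − 1² = 28, 29 − 2² = 25 = 5² ⇒ 29 = 2² + 5².
  89: 89 − 1² = 88, 89 − 2² = 85, 89 − 3² = 80, 89 − 4² = 73, 89 − 5² = 64 = 8² ⇒ 89 = 5² + 8².
  Combine using the Brahmagupta–Fibonacci identity (a² + b²)(c² + d²) = (ac − bd)² + (ad + bc)² = (ac + bd)² + (ad − bc)²:
  29 · 89 = 2581: from (2² + 5²)(5² + 8²), take (2·5 − 5·8, 2·8 + 5·5) = (10 − 40, 16 + 25) = (-30, 41); dropping signs (only squares matter) gives (30, 41); check 30² + 41² = 900 + 1681 = 2581 ✓.
  Scale by k = 5: (5·30, 5·41) = (150, 205).
Step 4: Order so x ≤ y and verify: 150² + 205² = 22500 + 42025 = 64525 = n. ✓

n = 64525 = 150² + 205² (one valid representation with x ≤ y).


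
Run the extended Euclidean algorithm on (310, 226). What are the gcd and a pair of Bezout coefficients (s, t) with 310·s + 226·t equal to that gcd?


Euclidean algorithm on (310, 226) — divide until remainder is 0:
  310 = 1 · 226 + 84
  226 = 2 · 84 + 58
  84 = 1 · 58 + 26
  58 = 2 · 26 + 6
  26 = 4 · 6 + 2
  6 = 3 · 2 + 0
gcd(310, 226) = 2.
Track Bezout coefficients alongside the remainders: start with r₀ = 310 = a·1 + b·0 (s = 1, t = 0) and r₁ = 226 = a·0 + b·1 (s = 0, t = 1); each new remainder r_{k+1} = r_{k-1} − q_k·r_k inherits s_{k+1} = s_{k-1} − q_k·s_k, t_{k+1} = t_{k-1} − q_k·t_k, so r_k = a·s_k + b·t_k at every step:
  q = 1: r = 84, s = 1 − 1·0 = 1, t = 0 − 1·1 = -1  (check: 310·1 + 226·(-1) = 84)
  q = 2: r = 58, s = 0 − 2·1 = -2, t = 1 − 2·(-1) = 3  (check: 310·(-2) + 226·3 = 58)
  q = 1: r = 26, s = 1 − 1·(-2) = 3, t = -1 − 1·3 = -4  (check: 310·3 + 226·(-4) = 26)
  q = 2: r = 6, s = -2 − 2·3 = -8, t = 3 − 2·(-4) = 11  (check: 310·(-8) + 226·11 = 6)
  q = 4: r = 2, s = 3 − 4·(-8) = 35, t = -4 − 4·11 = -48  (check: 310·35 + 226·(-48) = 2)
The row with r = 2 (the gcd) gives the Bezout coefficients s = 35, t = -48.
Result: 310 · (35) + 226 · (-48) = 2.

gcd(310, 226) = 2; s = 35, t = -48 (check: 310·35 + 226·(-48) = 2).


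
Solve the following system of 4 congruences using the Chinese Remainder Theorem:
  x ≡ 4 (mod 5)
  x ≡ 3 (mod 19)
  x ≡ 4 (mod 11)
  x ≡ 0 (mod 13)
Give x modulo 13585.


Product of moduli M = 5 · 19 · 11 · 13 = 13585.
Merge one congruence at a time:
  Start: x ≡ 4 (mod 5).
  Combine with x ≡ 3 (mod 19); new modulus lcm = 95.
    Write x = 4 + 5·t and substitute into x ≡ 3 (mod 19): 5·t ≡ 3 − 4 = -1 (mod 19).
    Reduce coefficients mod 19: 5·t ≡ 18 (mod 19).
    The inverse of 5 mod 19 is 4 (since 5·4 = 20 = 1·19 + 1), so t ≡ 4·18 = 72 ≡ 15 (mod 19).
    Then x = 4 + 5·15 = 79, valid modulo lcm(5, 19) = 95: x ≡ 79 (mod 95).
  Combine with x ≡ 4 (mod 11); new modulus lcm = 1045.
    Write x = 79 + 95·t and substitute into x ≡ 4 (mod 11): 95·t ≡ 4 − 79 = -75 (mod 11).
    Reduce coefficients mod 11: 7·t ≡ 2 (mod 11).
    The inverse of 7 mod 11 is 8 (since 7·8 = 56 = 5·11 + 1), so t ≡ 8·2 = 16 ≡ 5 (mod 11).
    Then x = 79 + 95·5 = 554, valid modulo lcm(95, 11) = 1045: x ≡ 554 (mod 1045).
  Combine with x ≡ 0 (mod 13); new modulus lcm = 13585.
    Write x = 554 + 1045·t and substitute into x ≡ 0 (mod 13): 1045·t ≡ 0 − 554 = -554 (mod 13).
    Reduce coefficients mod 13: 5·t ≡ 5 (mod 13).
    The inverse of 5 mod 13 is 8 (since 5·8 = 40 = 3·13 + 1), so t ≡ 8·5 = 40 ≡ 1 (mod 13).
    Then x = 554 + 1045·1 = 1599, valid modulo lcm(1045, 13) = 13585: x ≡ 1599 (mod 13585).
Verify against each original: 1599 mod 5 = 4, 1599 mod 19 = 3, 1599 mod 11 = 4, 1599 mod 13 = 0.

x ≡ 1599 (mod 13585).


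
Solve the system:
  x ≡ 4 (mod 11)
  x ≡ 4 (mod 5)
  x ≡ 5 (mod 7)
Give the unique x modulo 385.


Moduli 11, 5, 7 are pairwise coprime; by CRT there is a unique solution modulo M = 11 · 5 · 7 = 385.
Solve pairwise, accumulating the modulus:
  Start with x ≡ 4 (mod 11).
  Combine with x ≡ 4 (mod 5): since gcd(11, 5) = 1, we get a unique residue mod 55.
    Write x = 4 + 11·t and substitute into x ≡ 4 (mod 5): 11·t ≡ 4 − 4 = 0 (mod 5).
    Reduce coefficients mod 5: 1·t ≡ 0 (mod 5).
    So t ≡ 0 (mod 5).
    Then x = 4 + 11·0 = 4, valid modulo lcm(11, 5) = 55: x ≡ 4 (mod 55).
  Combine with x ≡ 5 (mod 7): since gcd(55, 7) = 1, we get a unique residue mod 385.
    Write x = 4 + 55·t and substitute into x ≡ 5 (mod 7): 55·t ≡ 5 − 4 = 1 (mod 7).
    Reduce coefficients mod 7: 6·t ≡ 1 (mod 7).
    The inverse of 6 mod 7 is 6 (since 6·6 = 36 = 5·7 + 1), so t ≡ 6·1 = 6 ≡ 6 (mod 7).
    Then x = 4 + 55·6 = 334, valid modulo lcm(55, 7) = 385: x ≡ 334 (mod 385).
Verify: 334 mod 11 = 4 ✓, 334 mod 5 = 4 ✓, 334 mod 7 = 5 ✓.

x ≡ 334 (mod 385).


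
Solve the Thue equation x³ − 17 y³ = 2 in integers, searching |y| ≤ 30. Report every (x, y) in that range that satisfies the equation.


The equation is x³ - 17y³ = 2. For fixed y, x³ = 17·y³ + 2, so a solution requires the RHS to be a perfect cube.
Strategy: iterate y from -30 to 30, compute RHS = 17·y³ + 2, and check whether it is a (positive or negative) perfect cube.
Check small values of y:
  y = 0: RHS = 2 is not a perfect cube.
  y = 1: RHS = 19 is not a perfect cube.
  y = -1: RHS = -15 is not a perfect cube.
  y = 2: RHS = 138 is not a perfect cube.
  y = -2: RHS = -134 is not a perfect cube.
  y = 3: RHS = 461 is not a perfect cube.
  y = -3: RHS = -457 is not a perfect cube.
Continuing the search up to |y| = 30 finds no solutions either.
No (x, y) in the scanned range satisfies the equation.

No integer solutions with |y| ≤ 30.


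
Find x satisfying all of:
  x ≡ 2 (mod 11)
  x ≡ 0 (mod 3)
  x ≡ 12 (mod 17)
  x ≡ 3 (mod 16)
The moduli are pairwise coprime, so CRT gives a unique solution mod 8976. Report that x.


Product of moduli M = 11 · 3 · 17 · 16 = 8976.
Merge one congruence at a time:
  Start: x ≡ 2 (mod 11).
  Combine with x ≡ 0 (mod 3); new modulus lcm = 33.
    Write x = 2 + 11·t and substitute into x ≡ 0 (mod 3): 11·t ≡ 0 − 2 = -2 (mod 3).
    Reduce coefficients mod 3: 2·t ≡ 1 (mod 3).
    The inverse of 2 mod 3 is 2 (since 2·2 = 4 = 1·3 + 1), so t ≡ 2·1 = 2 ≡ 2 (mod 3).
    Then x = 2 + 11·2 = 24, valid modulo lcm(11, 3) = 33: x ≡ 24 (mod 33).
  Combine with x ≡ 12 (mod 17); new modulus lcm = 561.
    Write x = 24 + 33·t and substitute into x ≡ 12 (mod 17): 33·t ≡ 12 − 24 = -12 (mod 17).
    Reduce coefficients mod 17: 16·t ≡ 5 (mod 17).
    The inverse of 16 mod 17 is 16 (since 16·16 = 256 = 15·17 + 1), so t ≡ 16·5 = 80 ≡ 12 (mod 17).
    Then x = 24 + 33·12 = 420, valid modulo lcm(33, 17) = 561: x ≡ 420 (mod 561).
  Combine with x ≡ 3 (mod 16); new modulus lcm = 8976.
    Write x = 420 + 561·t and substitute into x ≡ 3 (mod 16): 561·t ≡ 3 − 420 = -417 (mod 16).
    Reduce coefficients mod 16: 1·t ≡ 15 (mod 16).
    So t ≡ 15 (mod 16).
    Then x = 420 + 561·15 = 8835, valid modulo lcm(561, 16) = 8976: x ≡ 8835 (mod 8976).
Verify against each original: 8835 mod 11 = 2, 8835 mod 3 = 0, 8835 mod 17 = 12, 8835 mod 16 = 3.

x ≡ 8835 (mod 8976).


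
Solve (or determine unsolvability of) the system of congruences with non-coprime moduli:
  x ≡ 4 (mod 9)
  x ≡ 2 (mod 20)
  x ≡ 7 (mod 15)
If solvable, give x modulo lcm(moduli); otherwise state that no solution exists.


Moduli 9, 20, 15 are not pairwise coprime, so CRT works modulo lcm(m_i) when all pairwise compatibility conditions hold.
Pairwise compatibility: gcd(m_i, m_j) must divide a_i - a_j for every pair.
Merge one congruence at a time:
  Start: x ≡ 4 (mod 9).
  Combine with x ≡ 2 (mod 20): gcd(9, 20) = 1; 2 - 4 = -2, which IS divisible by 1, so compatible.
    Write x = 4 + 9·t and substitute into x ≡ 2 (mod 20): 9·t ≡ 2 − 4 = -2 (mod 20).
    Reduce coefficients mod 20: 9·t ≡ 18 (mod 20).
    The inverse of 9 mod 20 is 9 (since 9·9 = 81 = 4·20 + 1), so t ≡ 9·18 = 162 ≡ 2 (mod 20).
    Then x = 4 + 9·2 = 22, valid modulo lcm(9, 20) = 180: x ≡ 22 (mod 180).
  Combine with x ≡ 7 (mod 15): gcd(180, 15) = 15; 7 - 22 = -15, which IS divisible by 15, so compatible.
    Write x = 22 + 180·t and substitute into x ≡ 7 (mod 15): 180·t ≡ 7 − 22 = -15 (mod 15).
    Divide the congruence (and modulus) by g = 15: 12·t ≡ -1 (mod 1).
    Modulo 1 every t works; take t = 0.
    Then x = 22 + 180·0 = 22, valid modulo lcm(180, 15) = 180: x ≡ 22 (mod 180).
Verify: 22 mod 9 = 4, 22 mod 20 = 2, 22 mod 15 = 7.

x ≡ 22 (mod 180).


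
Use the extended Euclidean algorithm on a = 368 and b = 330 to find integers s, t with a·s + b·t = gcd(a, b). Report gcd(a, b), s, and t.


Euclidean algorithm on (368, 330) — divide until remainder is 0:
  368 = 1 · 330 + 38
  330 = 8 · 38 + 26
  38 = 1 · 26 + 12
  26 = 2 · 12 + 2
  12 = 6 · 2 + 0
gcd(368, 330) = 2.
Track Bezout coefficients alongside the remainders: start with r₀ = 368 = a·1 + b·0 (s = 1, t = 0) and r₁ = 330 = a·0 + b·1 (s = 0, t = 1); each new remainder r_{k+1} = r_{k-1} − q_k·r_k inherits s_{k+1} = s_{k-1} − q_k·s_k, t_{k+1} = t_{k-1} − q_k·t_k, so r_k = a·s_k + b·t_k at every step:
  q = 1: r = 38, s = 1 − 1·0 = 1, t = 0 − 1·1 = -1  (check: 368·1 + 330·(-1) = 38)
  q = 8: r = 26, s = 0 − 8·1 = -8, t = 1 − 8·(-1) = 9  (check: 368·(-8) + 330·9 = 26)
  q = 1: r = 12, s = 1 − 1·(-8) = 9, t = -1 − 1·9 = -10  (check: 368·9 + 330·(-10) = 12)
  q = 2: r = 2, s = -8 − 2·9 = -26, t = 9 − 2·(-10) = 29  (check: 368·(-26) + 330·29 = 2)
The row with r = 2 (the gcd) gives the Bezout coefficients s = -26, t = 29.
Result: 368 · (-26) + 330 · (29) = 2.

gcd(368, 330) = 2; s = -26, t = 29 (check: 368·(-26) + 330·29 = 2).


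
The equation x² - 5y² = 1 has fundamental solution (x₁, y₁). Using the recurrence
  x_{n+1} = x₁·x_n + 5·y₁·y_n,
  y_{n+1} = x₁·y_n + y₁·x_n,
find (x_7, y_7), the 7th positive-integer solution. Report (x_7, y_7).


Step 1: Find the fundamental solution (x₁, y₁) of x² - 5y² = 1.
  Expand √5 as a continued fraction. a₀ = ⌊√5⌋ = 2; iterate m_{k+1} = d_k·a_k − m_k, d_{k+1} = (5 − m_{k+1}²)/d_k, a_{k+1} = ⌊(a₀ + m_{k+1})/d_{k+1}⌋ (starting m₀ = 0, d₀ = 1), with convergents p_k = a_k·p_{k-1} + p_{k-2}, q_k = a_k·q_{k-1} + q_{k-2} (p₋₁ = 1, q₋₁ = 0):
  k = 0: a₀ = 2; p₀/q₀ = 2/1; p₀² − 5·q₀² = 4 − 5 = -1.
  k = 1: m = 2, d = 1, a = ⌊(2 + 2)/1⌋ = 4; p/q = (4·2 + 1)/(4·1 + 0) = 9/4; p² − 5·q² = 81 − 80 = 1.
  The first convergent with p² − 5·q² = 1 gives the fundamental solution (x₁, y₁) = (9, 4).
Step 2: Apply the recurrence (x_{n+1}, y_{n+1}) = (x₁x_n + 5y₁y_n, x₁y_n + y₁x_n) repeatedly.
  From (x_1, y_1) = (9, 4): x_2 = 9·9 + 5·4·4 = 161; y_2 = 9·4 + 4·9 = 72.
  From (x_2, y_2) = (161, 72): x_3 = 9·161 + 5·4·72 = 2889; y_3 = 9·72 + 4·161 = 1292.
  From (x_3, y_3) = (2889, 1292): x_4 = 9·2889 + 5·4·1292 = 51841; y_4 = 9·1292 + 4·2889 = 23184.
  From (x_4, y_4) = (51841, 23184): x_5 = 9·51841 + 5·4·23184 = 930249; y_5 = 9·23184 + 4·51841 = 416020.
  From (x_5, y_5) = (930249, 416020): x_6 = 9·930249 + 5·4·416020 = 16692641; y_6 = 9·416020 + 4·930249 = 7465176.
  From (x_6, y_6) = (16692641, 7465176): x_7 = 9·16692641 + 5·4·7465176 = 299537289; y_7 = 9·7465176 + 4·16692641 = 133957148.
Step 3: Verify x_7² - 5·y_7² = 89722587501469521 - 89722587501469520 = 1 (should be 1). ✓

(x_1, y_1) = (9, 4); (x_7, y_7) = (299537289, 133957148).


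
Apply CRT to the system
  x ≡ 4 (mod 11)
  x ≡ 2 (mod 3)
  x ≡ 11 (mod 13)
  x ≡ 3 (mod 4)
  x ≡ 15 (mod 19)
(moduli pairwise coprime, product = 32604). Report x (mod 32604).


Product of moduli M = 11 · 3 · 13 · 4 · 19 = 32604.
Merge one congruence at a time:
  Start: x ≡ 4 (mod 11).
  Combine with x ≡ 2 (mod 3); new modulus lcm = 33.
    Write x = 4 + 11·t and substitute into x ≡ 2 (mod 3): 11·t ≡ 2 − 4 = -2 (mod 3).
    Reduce coefficients mod 3: 2·t ≡ 1 (mod 3).
    The inverse of 2 mod 3 is 2 (since 2·2 = 4 = 1·3 + 1), so t ≡ 2·1 = 2 ≡ 2 (mod 3).
    Then x = 4 + 11·2 = 26, valid modulo lcm(11, 3) = 33: x ≡ 26 (mod 33).
  Combine with x ≡ 11 (mod 13); new modulus lcm = 429.
    Write x = 26 + 33·t and substitute into x ≡ 11 (mod 13): 33·t ≡ 11 − 26 = -15 (mod 13).
    Reduce coefficients mod 13: 7·t ≡ 11 (mod 13).
    The inverse of 7 mod 13 is 2 (since 7·2 = 14 = 1·13 + 1), so t ≡ 2·11 = 22 ≡ 9 (mod 13).
    Then x = 26 + 33·9 = 323, valid modulo lcm(33, 13) = 429: x ≡ 323 (mod 429).
  Combine with x ≡ 3 (mod 4); new modulus lcm = 1716.
    Write x = 323 + 429·t and substitute into x ≡ 3 (mod 4): 429·t ≡ 3 − 323 = -320 (mod 4).
    Reduce coefficients mod 4: 1·t ≡ 0 (mod 4).
    So t ≡ 0 (mod 4).
    Then x = 323 + 429·0 = 323, valid modulo lcm(429, 4) = 1716: x ≡ 323 (mod 1716).
  Combine with x ≡ 15 (mod 19); new modulus lcm = 32604.
    Write x = 323 + 1716·t and substitute into x ≡ 15 (mod 19): 1716·t ≡ 15 − 323 = -308 (mod 19).
    Reduce coefficients mod 19: 6·t ≡ 15 (mod 19).
    The inverse of 6 mod 19 is 16 (since 6·16 = 96 = 5·19 + 1), so t ≡ 16·15 = 240 ≡ 12 (mod 19).
    Then x = 323 + 1716·12 = 20915, valid modulo lcm(1716, 19) = 32604: x ≡ 20915 (mod 32604).
Verify against each original: 20915 mod 11 = 4, 20915 mod 3 = 2, 20915 mod 13 = 11, 20915 mod 4 = 3, 20915 mod 19 = 15.

x ≡ 20915 (mod 32604).


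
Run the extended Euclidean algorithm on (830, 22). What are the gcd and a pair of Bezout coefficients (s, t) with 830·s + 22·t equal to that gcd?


Euclidean algorithm on (830, 22) — divide until remainder is 0:
  830 = 37 · 22 + 16
  22 = 1 · 16 + 6
  16 = 2 · 6 + 4
  6 = 1 · 4 + 2
  4 = 2 · 2 + 0
gcd(830, 22) = 2.
Track Bezout coefficients alongside the remainders: start with r₀ = 830 = a·1 + b·0 (s = 1, t = 0) and r₁ = 22 = a·0 + b·1 (s = 0, t = 1); each new remainder r_{k+1} = r_{k-1} − q_k·r_k inherits s_{k+1} = s_{k-1} − q_k·s_k, t_{k+1} = t_{k-1} − q_k·t_k, so r_k = a·s_k + b·t_k at every step:
  q = 37: r = 16, s = 1 − 37·0 = 1, t = 0 − 37·1 = -37  (check: 830·1 + 22·(-37) = 16)
  q = 1: r = 6, s = 0 − 1·1 = -1, t = 1 − 1·(-37) = 38  (check: 830·(-1) + 22·38 = 6)
  q = 2: r = 4, s = 1 − 2·(-1) = 3, t = -37 − 2·38 = -113  (check: 830·3 + 22·(-113) = 4)
  q = 1: r = 2, s = -1 − 1·3 = -4, t = 38 − 1·(-113) = 151  (check: 830·(-4) + 22·151 = 2)
The row with r = 2 (the gcd) gives the Bezout coefficients s = -4, t = 151.
Result: 830 · (-4) + 22 · (151) = 2.

gcd(830, 22) = 2; s = -4, t = 151 (check: 830·(-4) + 22·151 = 2).


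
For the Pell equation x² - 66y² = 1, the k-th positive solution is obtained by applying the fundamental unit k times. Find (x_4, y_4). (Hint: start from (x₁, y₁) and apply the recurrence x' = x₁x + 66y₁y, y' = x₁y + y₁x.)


Step 1: Find the fundamental solution (x₁, y₁) of x² - 66y² = 1.
  Expand √66 as a continued fraction. a₀ = ⌊√66⌋ = 8; iterate m_{k+1} = d_k·a_k − m_k, d_{k+1} = (66 − m_{k+1}²)/d_k, a_{k+1} = ⌊(a₀ + m_{k+1})/d_{k+1}⌋ (starting m₀ = 0, d₀ = 1), with convergents p_k = a_k·p_{k-1} + p_{k-2}, q_k = a_k·q_{k-1} + q_{k-2} (p₋₁ = 1, q₋₁ = 0):
  k = 0: a₀ = 8; p₀/q₀ = 8/1; p₀² − 66·q₀² = 64 − 66 = -2.
  k = 1: m = 8, d = 2, a = ⌊(8 + 8)/2⌋ = 8; p/q = (8·8 + 1)/(8·1 + 0) = 65/8; p² − 66·q² = 4225 − 4224 = 1.
  The first convergent with p² − 66·q² = 1 gives the fundamental solution (x₁, y₁) = (65, 8).
Step 2: Apply the recurrence (x_{n+1}, y_{n+1}) = (x₁x_n + 66y₁y_n, x₁y_n + y₁x_n) repeatedly.
  From (x_1, y_1) = (65, 8): x_2 = 65·65 + 66·8·8 = 8449; y_2 = 65·8 + 8·65 = 1040.
  From (x_2, y_2) = (8449, 1040): x_3 = 65·8449 + 66·8·1040 = 1098305; y_3 = 65·1040 + 8·8449 = 135192.
  From (x_3, y_3) = (1098305, 135192): x_4 = 65·1098305 + 66·8·135192 = 142771201; y_4 = 65·135192 + 8·1098305 = 17573920.
Step 3: Verify x_4² - 66·y_4² = 20383615834982401 - 20383615834982400 = 1 (should be 1). ✓

(x_1, y_1) = (65, 8); (x_4, y_4) = (142771201, 17573920).


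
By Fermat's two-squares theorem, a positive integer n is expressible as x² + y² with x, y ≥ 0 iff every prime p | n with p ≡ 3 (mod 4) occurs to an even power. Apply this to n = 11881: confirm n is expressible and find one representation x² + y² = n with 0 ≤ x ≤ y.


Step 1: Factor n = 11881 = 109^2.
Step 2: Check the mod-4 condition on each prime factor: 109 ≡ 1 (mod 4), exponent 2.
All primes ≡ 3 (mod 4) appear to even exponent (or don't appear), so by the two-squares theorem n IS expressible as a sum of two squares.
Step 3: Build a representation. Here n = 109 · 109 is a product of primes ≡ 1 (mod 4). Each prime p ≡ 1 (mod 4) is itself a sum of two squares; find a² by testing p − a² for a perfect square:
  109: 109 − 1² = 108, 109 − 2² = 105, 109 − 3² = 100 = 10² ⇒ 109 = 3² + 10².
  Combine using the Brahmagupta–Fibonacci identity (a² + b²)(c² + d²) = (ac − bd)² + (ad + bc)² = (ac + bd)² + (ad − bc)²:
  109 · 109 = 11881: from (3² + 10²)(3² + 10²), take (3·3 − 10·10, 3·10 + 10·3) = (9 − 100, 30 + 30) = (-91, 60); dropping signs (only squares matter) gives (91, 60); check 91² + 60² = 8281 + 3600 = 11881 ✓.
Step 4: Order so x ≤ y and verify: 60² + 91² = 3600 + 8281 = 11881 = n. ✓

n = 11881 = 60² + 91² (one valid representation with x ≤ y).


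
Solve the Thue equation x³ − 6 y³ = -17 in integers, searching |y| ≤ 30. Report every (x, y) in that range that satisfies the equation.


The equation is x³ - 6y³ = -17. For fixed y, x³ = 6·y³ − 17, so a solution requires the RHS to be a perfect cube.
Strategy: iterate y from -30 to 30, compute RHS = 6·y³ − 17, and check whether it is a (positive or negative) perfect cube.
Check small values of y:
  y = 0: RHS = -17 is not a perfect cube.
  y = 1: RHS = -11 is not a perfect cube.
  y = -1: RHS = -23 is not a perfect cube.
  y = 2: RHS = 31 is not a perfect cube.
  y = -2: RHS = -65 is not a perfect cube.
  y = 3: RHS = 145 is not a perfect cube.
  y = -3: RHS = -179 is not a perfect cube.
Continuing the search up to |y| = 30 finds no solutions either.
No (x, y) in the scanned range satisfies the equation.

No integer solutions with |y| ≤ 30.


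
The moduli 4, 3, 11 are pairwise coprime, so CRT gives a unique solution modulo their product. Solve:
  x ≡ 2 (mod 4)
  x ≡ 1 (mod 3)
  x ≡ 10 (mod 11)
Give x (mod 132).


Moduli 4, 3, 11 are pairwise coprime; by CRT there is a unique solution modulo M = 4 · 3 · 11 = 132.
Solve pairwise, accumulating the modulus:
  Start with x ≡ 2 (mod 4).
  Combine with x ≡ 1 (mod 3): since gcd(4, 3) = 1, we get a unique residue mod 12.
    Write x = 2 + 4·t and substitute into x ≡ 1 (mod 3): 4·t ≡ 1 − 2 = -1 (mod 3).
    Reduce coefficients mod 3: 1·t ≡ 2 (mod 3).
    So t ≡ 2 (mod 3).
    Then x = 2 + 4·2 = 10, valid modulo lcm(4, 3) = 12: x ≡ 10 (mod 12).
  Combine with x ≡ 10 (mod 11): since gcd(12, 11) = 1, we get a unique residue mod 132.
    Write x = 10 + 12·t and substitute into x ≡ 10 (mod 11): 12·t ≡ 10 − 10 = 0 (mod 11).
    Reduce coefficients mod 11: 1·t ≡ 0 (mod 11).
    So t ≡ 0 (mod 11).
    Then x = 10 + 12·0 = 10, valid modulo lcm(12, 11) = 132: x ≡ 10 (mod 132).
Verify: 10 mod 4 = 2 ✓, 10 mod 3 = 1 ✓, 10 mod 11 = 10 ✓.

x ≡ 10 (mod 132).


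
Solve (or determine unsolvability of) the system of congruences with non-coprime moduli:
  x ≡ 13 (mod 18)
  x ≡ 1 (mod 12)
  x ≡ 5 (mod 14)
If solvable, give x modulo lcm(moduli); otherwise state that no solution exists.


Moduli 18, 12, 14 are not pairwise coprime, so CRT works modulo lcm(m_i) when all pairwise compatibility conditions hold.
Pairwise compatibility: gcd(m_i, m_j) must divide a_i - a_j for every pair.
Merge one congruence at a time:
  Start: x ≡ 13 (mod 18).
  Combine with x ≡ 1 (mod 12): gcd(18, 12) = 6; 1 - 13 = -12, which IS divisible by 6, so compatible.
    Write x = 13 + 18·t and substitute into x ≡ 1 (mod 12): 18·t ≡ 1 − 13 = -12 (mod 12).
    Divide the congruence (and modulus) by g = 6: 3·t ≡ -2 (mod 2).
    Reduce coefficients mod 2: 1·t ≡ 0 (mod 2).
    So t ≡ 0 (mod 2).
    Then x = 13 + 18·0 = 13, valid modulo lcm(18, 12) = 36: x ≡ 13 (mod 36).
  Combine with x ≡ 5 (mod 14): gcd(36, 14) = 2; 5 - 13 = -8, which IS divisible by 2, so compatible.
    Write x = 13 + 36·t and substitute into x ≡ 5 (mod 14): 36·t ≡ 5 − 13 = -8 (mod 14).
    Divide the congruence (and modulus) by g = 2: 18·t ≡ -4 (mod 7).
    Reduce coefficients mod 7: 4·t ≡ 3 (mod 7).
    The inverse of 4 mod 7 is 2 (since 4·2 = 8 = 1·7 + 1), so t ≡ 2·3 = 6 ≡ 6 (mod 7).
    Then x = 13 + 36·6 = 229, valid modulo lcm(36, 14) = 252: x ≡ 229 (mod 252).
Verify: 229 mod 18 = 13, 229 mod 12 = 1, 229 mod 14 = 5.

x ≡ 229 (mod 252).
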